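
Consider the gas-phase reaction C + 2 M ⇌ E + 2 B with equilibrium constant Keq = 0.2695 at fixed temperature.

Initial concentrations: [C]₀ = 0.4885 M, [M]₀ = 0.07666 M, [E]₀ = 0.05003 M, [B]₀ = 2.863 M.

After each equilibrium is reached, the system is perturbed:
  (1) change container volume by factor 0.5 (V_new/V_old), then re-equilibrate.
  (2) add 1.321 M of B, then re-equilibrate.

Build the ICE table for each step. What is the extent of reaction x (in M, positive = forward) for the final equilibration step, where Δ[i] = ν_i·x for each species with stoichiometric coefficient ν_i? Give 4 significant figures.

Q₀ = 142.8 vs Keq = 0.2695 ⇒ Q>K, reverse
Step 1:
                  C         M         E         B
  Initial    0.4885   0.07666   0.05003     2.863
  Change    0.04945   0.09889  -0.04945  -0.09889
  Equil      0.5379    0.1756 5.8478e-04     2.764
  solve Keq expr → x = -0.04945; check Q = 0.2695
Then change container volume by factor 0.5 (V_new/V_old).
Step 2:
                  C         M         E         B
  Initial     1.076    0.3511   0.00117     5.528
  Change          0         0         0         0
  Equil       1.076    0.3511   0.00117     5.528
  solve Keq expr → x = 0; check Q = 0.2695
Then add 1.321 M of B.
Step 3:
                  C         M         E         B
  Initial     1.076    0.3511   0.00117     6.849
  Change  4.0366e-04 8.0732e-04 -4.0366e-04 -8.0732e-04
  Equil       1.076    0.3519 7.6589e-04     6.848
  solve Keq expr → x = -4.0366e-04; check Q = 0.2695

x = -4.0366e-04 M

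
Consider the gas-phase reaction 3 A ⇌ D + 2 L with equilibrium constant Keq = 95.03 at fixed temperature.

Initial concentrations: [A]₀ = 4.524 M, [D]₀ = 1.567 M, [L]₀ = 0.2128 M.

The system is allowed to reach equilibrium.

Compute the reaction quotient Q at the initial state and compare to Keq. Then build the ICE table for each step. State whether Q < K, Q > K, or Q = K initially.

Q₀ = 7.6638e-04; Q < K (proceeds forward)

Q₀ = 7.6638e-04 vs Keq = 95.03 ⇒ Q<K, forward
Step 1:
                   A          D          L
  Initial      4.524      1.567     0.2128
  Change      -3.903      1.301      2.602
  Equil       0.6207      2.868      2.815
  solve Keq expr → x = 1.301; check Q = 95.03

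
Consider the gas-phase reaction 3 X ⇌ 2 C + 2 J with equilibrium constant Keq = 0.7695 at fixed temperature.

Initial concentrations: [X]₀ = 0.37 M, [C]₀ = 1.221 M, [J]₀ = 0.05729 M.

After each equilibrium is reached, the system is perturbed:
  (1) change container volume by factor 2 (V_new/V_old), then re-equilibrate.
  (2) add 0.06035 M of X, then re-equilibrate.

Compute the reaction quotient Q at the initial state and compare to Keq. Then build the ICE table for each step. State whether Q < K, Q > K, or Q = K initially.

Q₀ = 0.0966; Q < K (proceeds forward)

Q₀ = 0.0966 vs Keq = 0.7695 ⇒ Q<K, forward
Step 1:
                    X           C           J
  I              0.37       1.221     0.05729
  C          -0.07756     0.05171     0.05171
  E            0.2924       1.273       0.109
  solve Keq expr → x = 0.02585; check Q = 0.7695
Then change container volume by factor 2 (V_new/V_old).
Step 2:
                    X           C           J
  I            0.1462      0.6364      0.0545
  C          -0.01501        0.01        0.01
  E            0.1312      0.6464      0.0645
  solve Keq expr → x = 0.005002; check Q = 0.7695
Then add 0.06035 M of X.
Step 3:
                    X           C           J
  I            0.1916      0.6464      0.0645
  C          -0.03064     0.02042     0.02042
  E            0.1609      0.6668     0.08493
  solve Keq expr → x = 0.01021; check Q = 0.7695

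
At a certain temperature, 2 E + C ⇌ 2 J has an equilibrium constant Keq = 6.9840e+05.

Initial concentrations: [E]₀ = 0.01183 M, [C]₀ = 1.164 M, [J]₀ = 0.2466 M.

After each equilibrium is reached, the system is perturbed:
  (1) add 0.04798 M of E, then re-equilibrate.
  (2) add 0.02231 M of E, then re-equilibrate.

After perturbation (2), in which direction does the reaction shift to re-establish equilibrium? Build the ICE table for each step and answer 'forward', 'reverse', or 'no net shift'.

Direction: forward

Q₀ = 373.3 vs Keq = 6.9840e+05 ⇒ Q<K, forward
Step 1:
                    E           C           J
  init        0.01183       1.164      0.2466
  Δ          -0.01154   -0.005771     0.01154
  eq       2.8702e-04       1.158      0.2581
  solve Keq expr → x = 0.005771; check Q = 6.9840e+05
Then add 0.04798 M of E.
Step 2:
                    E           C           J
  init        0.04827       1.158      0.2581
  Δ          -0.04792    -0.02396     0.04792
  eq       3.4388e-04       1.134      0.3061
  solve Keq expr → x = 0.02396; check Q = 6.9840e+05
Then add 0.02231 M of E.
Step 3:
                    E           C           J
  init        0.02265       1.134      0.3061
  Δ          -0.02228    -0.01114     0.02228
  eq       3.7074e-04       1.123      0.3283
  solve Keq expr → x = 0.01114; check Q = 6.9840e+05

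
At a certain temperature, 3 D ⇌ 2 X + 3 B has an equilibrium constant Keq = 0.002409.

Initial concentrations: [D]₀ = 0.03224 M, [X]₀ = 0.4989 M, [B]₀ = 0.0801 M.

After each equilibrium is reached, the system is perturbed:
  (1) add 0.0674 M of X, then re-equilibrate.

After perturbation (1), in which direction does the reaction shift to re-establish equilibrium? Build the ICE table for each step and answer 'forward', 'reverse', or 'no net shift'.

Direction: reverse

Q₀ = 3.817 vs Keq = 0.002409 ⇒ Q>K, reverse
Step 1:
                  D         X         B
  Initial   0.03224    0.4989    0.0801
  Change    0.05945  -0.03963  -0.05945
  Equil     0.09169    0.4593   0.02065
  solve Keq expr → x = -0.01982; check Q = 0.002409
Then add 0.0674 M of X.
Step 2:
                  D         X         B
  Initial   0.09169    0.5267   0.02065
  Change   0.001475 -9.8307e-04 -0.001475
  Equil     0.09317    0.5257   0.01917
  solve Keq expr → x = -4.9153e-04; check Q = 0.002409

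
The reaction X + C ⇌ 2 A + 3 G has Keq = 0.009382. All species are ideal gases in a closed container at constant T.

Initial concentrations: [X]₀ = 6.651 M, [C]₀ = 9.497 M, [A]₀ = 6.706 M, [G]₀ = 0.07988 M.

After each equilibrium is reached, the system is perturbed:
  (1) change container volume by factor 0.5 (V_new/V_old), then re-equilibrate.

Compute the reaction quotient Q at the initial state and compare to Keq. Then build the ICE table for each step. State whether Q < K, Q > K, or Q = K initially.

Q₀ = 3.6288e-04; Q < K (proceeds forward)

Q₀ = 3.6288e-04 vs Keq = 0.009382 ⇒ Q<K, forward
Step 1:
                   X          C          A          G
  I            6.651      9.497      6.706    0.07988
  C         -0.05098   -0.05098      0.102     0.1529
  E              6.6      9.446      6.808     0.2328
  solve Keq expr → x = 0.05098; check Q = 0.009382
Then change container volume by factor 0.5 (V_new/V_old).
Step 2:
                   X          C          A          G
  I             13.2      18.89      13.62     0.4656
  C          0.07676    0.07676    -0.1535    -0.2303
  E            13.28      18.97      13.46     0.2354
  solve Keq expr → x = -0.07676; check Q = 0.009382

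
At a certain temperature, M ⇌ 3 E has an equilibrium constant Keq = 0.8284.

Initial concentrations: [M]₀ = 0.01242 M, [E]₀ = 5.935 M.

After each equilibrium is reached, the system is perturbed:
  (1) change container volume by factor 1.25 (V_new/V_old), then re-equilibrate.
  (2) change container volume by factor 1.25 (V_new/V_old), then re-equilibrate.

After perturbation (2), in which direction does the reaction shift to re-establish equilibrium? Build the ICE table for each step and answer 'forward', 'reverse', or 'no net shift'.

Direction: forward

Q₀ = 1.6832e+04 vs Keq = 0.8284 ⇒ Q>K, reverse
Step 1:
                    M           E
  Initial     0.01242       5.935
  Change         1.61      -4.831
  Equil         1.623       1.104
  solve Keq expr → x = -1.61; check Q = 0.8284
Then change container volume by factor 1.25 (V_new/V_old).
Step 2:
                    M           E
  Initial       1.298      0.8829
  Change     -0.04336      0.1301
  Equil         1.255       1.013
  solve Keq expr → x = 0.04336; check Q = 0.8284
Then change container volume by factor 1.25 (V_new/V_old).
Step 3:
                    M           E
  Initial       1.004      0.8104
  Change      -0.0392      0.1176
  Equil        0.9647       0.928
  solve Keq expr → x = 0.0392; check Q = 0.8284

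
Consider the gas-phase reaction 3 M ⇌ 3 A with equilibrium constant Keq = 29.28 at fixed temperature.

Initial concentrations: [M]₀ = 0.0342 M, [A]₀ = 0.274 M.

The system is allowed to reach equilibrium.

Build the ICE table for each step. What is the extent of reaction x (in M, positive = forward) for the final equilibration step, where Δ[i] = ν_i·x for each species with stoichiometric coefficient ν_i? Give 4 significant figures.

x = -0.01377 M

Q₀ = 514.2 vs Keq = 29.28 ⇒ Q>K, reverse
Step 1:
                  M         A
  I          0.0342     0.274
  C          0.0413   -0.0413
  E          0.0755    0.2327
  solve Keq expr → x = -0.01377; check Q = 29.28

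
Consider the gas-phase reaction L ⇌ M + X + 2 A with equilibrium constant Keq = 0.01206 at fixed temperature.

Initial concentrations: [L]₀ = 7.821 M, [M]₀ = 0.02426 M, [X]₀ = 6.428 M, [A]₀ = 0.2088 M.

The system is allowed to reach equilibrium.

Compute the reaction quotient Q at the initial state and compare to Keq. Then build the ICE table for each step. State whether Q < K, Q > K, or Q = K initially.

Q₀ = 8.6929e-04 vs Keq = 0.01206 ⇒ Q<K, forward
Step 1:
                   L          M          X          A
  I            7.821    0.02426      6.428     0.2088
  C         -0.08056    0.08056    0.08056     0.1611
  E             7.74     0.1048      6.509     0.3699
  solve Keq expr → x = 0.08056; check Q = 0.01206

Q₀ = 8.6929e-04; Q < K (proceeds forward)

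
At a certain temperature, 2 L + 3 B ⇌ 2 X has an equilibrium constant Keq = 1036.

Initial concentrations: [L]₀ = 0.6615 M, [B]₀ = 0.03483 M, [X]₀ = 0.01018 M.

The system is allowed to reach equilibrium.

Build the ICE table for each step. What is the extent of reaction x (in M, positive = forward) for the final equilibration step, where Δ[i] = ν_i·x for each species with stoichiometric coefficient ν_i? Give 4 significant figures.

x = 0.007769 M

Q₀ = 5.605 vs Keq = 1036 ⇒ Q<K, forward
Step 1:
                  L         B         X
  init       0.6615   0.03483   0.01018
  Δ        -0.01554  -0.02331   0.01554
  eq          0.646   0.01152   0.02572
  solve Keq expr → x = 0.007769; check Q = 1036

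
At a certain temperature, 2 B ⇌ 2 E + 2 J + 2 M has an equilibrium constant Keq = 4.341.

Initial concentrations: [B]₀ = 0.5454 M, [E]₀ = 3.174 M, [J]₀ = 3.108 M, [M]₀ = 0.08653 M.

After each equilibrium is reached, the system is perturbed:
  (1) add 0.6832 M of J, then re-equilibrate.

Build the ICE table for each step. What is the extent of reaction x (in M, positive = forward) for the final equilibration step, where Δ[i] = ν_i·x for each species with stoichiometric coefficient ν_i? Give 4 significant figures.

x = -0.007968 M

Q₀ = 2.45 vs Keq = 4.341 ⇒ Q<K, forward
Step 1:
                    B           E           J           M
  init         0.5454       3.174       3.108     0.08653
  Δ          -0.02238     0.02238     0.02238     0.02238
  eq            0.523       3.196        3.13      0.1089
  solve Keq expr → x = 0.01119; check Q = 4.341
Then add 0.6832 M of J.
Step 2:
                    B           E           J           M
  init          0.523       3.196       3.814      0.1089
  Δ           0.01594    -0.01594    -0.01594    -0.01594
  eq            0.539        3.18       3.798     0.09297
  solve Keq expr → x = -0.007968; check Q = 4.341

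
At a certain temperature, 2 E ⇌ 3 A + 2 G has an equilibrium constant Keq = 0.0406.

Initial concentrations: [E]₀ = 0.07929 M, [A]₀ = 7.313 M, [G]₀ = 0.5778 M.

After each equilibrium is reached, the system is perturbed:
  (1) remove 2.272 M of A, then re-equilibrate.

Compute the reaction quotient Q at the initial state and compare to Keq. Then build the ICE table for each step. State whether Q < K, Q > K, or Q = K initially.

Q₀ = 2.0768e+04 vs Keq = 0.0406 ⇒ Q>K, reverse
Step 1:
                  E         A         G
  Initial   0.07929     7.313    0.5778
  Change     0.5698   -0.8547   -0.5698
  Equil      0.6491     6.458  0.007969
  solve Keq expr → x = -0.2849; check Q = 0.0406
Then remove 2.272 M of A.
Step 2:
                  E         A         G
  Initial    0.6491     4.186  0.007969
  Change  -0.007077   0.01062  0.007077
  Equil       0.642     4.197   0.01505
  solve Keq expr → x = 0.003539; check Q = 0.0406

Q₀ = 2.0768e+04; Q > K (proceeds reverse)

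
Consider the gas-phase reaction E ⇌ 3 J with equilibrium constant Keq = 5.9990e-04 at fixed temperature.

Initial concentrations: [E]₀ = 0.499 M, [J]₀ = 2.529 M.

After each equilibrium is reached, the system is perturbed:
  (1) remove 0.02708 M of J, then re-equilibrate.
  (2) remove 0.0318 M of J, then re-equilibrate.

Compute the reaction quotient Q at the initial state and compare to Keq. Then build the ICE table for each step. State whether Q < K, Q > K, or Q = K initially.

Q₀ = 32.41 vs Keq = 5.9990e-04 ⇒ Q>K, reverse
Step 1:
                  E         J
  I           0.499     2.529
  C          0.8122    -2.437
  E           1.311   0.09231
  solve Keq expr → x = -0.8122; check Q = 5.9990e-04
Then remove 0.02708 M of J.
Step 2:
                  E         J
  I           1.311   0.06523
  C       -0.008956   0.02687
  E           1.302    0.0921
  solve Keq expr → x = 0.008956; check Q = 5.9990e-04
Then remove 0.0318 M of J.
Step 3:
                  E         J
  I           1.302    0.0603
  C        -0.01052   0.03155
  E           1.292   0.09185
  solve Keq expr → x = 0.01052; check Q = 5.9990e-04

Q₀ = 32.41; Q > K (proceeds reverse)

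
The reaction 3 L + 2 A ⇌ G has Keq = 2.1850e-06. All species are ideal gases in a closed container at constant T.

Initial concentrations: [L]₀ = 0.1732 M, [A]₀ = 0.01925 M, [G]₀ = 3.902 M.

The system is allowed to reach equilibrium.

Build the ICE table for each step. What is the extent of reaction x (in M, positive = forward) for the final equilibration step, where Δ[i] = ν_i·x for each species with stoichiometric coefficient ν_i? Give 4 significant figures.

Q₀ = 2.0267e+06 vs Keq = 2.1850e-06 ⇒ Q>K, reverse
Step 1:
                    L           A           G
  Initial      0.1732     0.01925       3.902
  Change        11.17       7.448      -3.724
  Equil         11.35       7.467      0.1779
  solve Keq expr → x = -3.724; check Q = 2.1850e-06

x = -3.724 M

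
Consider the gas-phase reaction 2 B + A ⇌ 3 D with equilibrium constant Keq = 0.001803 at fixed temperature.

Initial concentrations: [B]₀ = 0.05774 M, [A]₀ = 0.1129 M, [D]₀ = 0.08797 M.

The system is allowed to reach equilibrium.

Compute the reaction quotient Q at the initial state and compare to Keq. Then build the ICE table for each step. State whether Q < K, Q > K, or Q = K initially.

Q₀ = 1.809 vs Keq = 0.001803 ⇒ Q>K, reverse
Step 1:
                    B           A           D
  I           0.05774      0.1129     0.08797
  C           0.04921     0.02461    -0.07382
  E             0.107      0.1375     0.01415
  solve Keq expr → x = -0.02461; check Q = 0.001803

Q₀ = 1.809; Q > K (proceeds reverse)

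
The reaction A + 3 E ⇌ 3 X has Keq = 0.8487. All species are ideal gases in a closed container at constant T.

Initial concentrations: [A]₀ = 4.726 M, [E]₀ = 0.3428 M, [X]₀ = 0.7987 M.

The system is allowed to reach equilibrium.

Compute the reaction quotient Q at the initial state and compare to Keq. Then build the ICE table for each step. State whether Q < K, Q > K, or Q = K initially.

Q₀ = 2.676; Q > K (proceeds reverse)

Q₀ = 2.676 vs Keq = 0.8487 ⇒ Q>K, reverse
Step 1:
                    A           E           X
  I             4.726      0.3428      0.7987
  C            0.0325     0.09751    -0.09751
  E             4.759      0.4403      0.7012
  solve Keq expr → x = -0.0325; check Q = 0.8487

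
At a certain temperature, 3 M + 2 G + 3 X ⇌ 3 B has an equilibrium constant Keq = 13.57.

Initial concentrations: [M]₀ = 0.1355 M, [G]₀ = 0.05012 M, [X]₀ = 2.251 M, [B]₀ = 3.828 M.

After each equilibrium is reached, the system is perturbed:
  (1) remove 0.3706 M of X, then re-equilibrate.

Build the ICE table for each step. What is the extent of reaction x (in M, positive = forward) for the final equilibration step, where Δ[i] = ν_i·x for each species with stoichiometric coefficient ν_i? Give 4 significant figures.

x = -0.01589 M

Q₀ = 7.8695e+05 vs Keq = 13.57 ⇒ Q>K, reverse
Step 1:
                   M          G          X          B
  I           0.1355    0.05012      2.251      3.828
  C           0.6319     0.4213     0.6319    -0.6319
  E           0.7674     0.4714      2.883      3.196
  solve Keq expr → x = -0.2106; check Q = 13.57
Then remove 0.3706 M of X.
Step 2:
                   M          G          X          B
  I           0.7674     0.4714      2.512      3.196
  C          0.04767    0.03178    0.04767   -0.04767
  E           0.8151     0.5032       2.56      3.148
  solve Keq expr → x = -0.01589; check Q = 13.57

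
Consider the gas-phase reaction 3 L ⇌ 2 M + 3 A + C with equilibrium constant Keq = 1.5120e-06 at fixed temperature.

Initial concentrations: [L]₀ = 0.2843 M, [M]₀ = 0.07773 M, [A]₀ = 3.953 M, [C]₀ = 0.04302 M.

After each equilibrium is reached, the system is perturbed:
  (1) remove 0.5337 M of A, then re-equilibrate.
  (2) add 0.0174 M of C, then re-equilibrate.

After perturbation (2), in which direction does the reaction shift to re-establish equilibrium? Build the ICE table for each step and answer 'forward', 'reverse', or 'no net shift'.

Direction: reverse

Q₀ = 0.6987 vs Keq = 1.5120e-06 ⇒ Q>K, reverse
Step 1:
                    L           M           A           C
  init         0.2843     0.07773       3.953     0.04302
  Δ            0.1157    -0.07711     -0.1157    -0.03856
  eq              0.4  6.1926e-04       3.837    0.004465
  solve Keq expr → x = -0.03856; check Q = 1.5120e-06
Then remove 0.5337 M of A.
Step 2:
                    L           M           A           C
  init            0.4  6.1926e-04       3.304    0.004465
  Δ       -2.2330e-04  1.4886e-04  2.2330e-04  7.4432e-05
  eq           0.3997  7.6813e-04       3.304    0.004539
  solve Keq expr → x = 7.4432e-05; check Q = 1.5120e-06
Then add 0.0174 M of C.
Step 3:
                    L           M           A           C
  init         0.3997  7.6813e-04       3.304     0.02194
  Δ        6.2422e-04 -4.1615e-04 -6.2422e-04 -2.0807e-04
  eq           0.4004  3.5198e-04       3.303     0.02173
  solve Keq expr → x = -2.0807e-04; check Q = 1.5120e-06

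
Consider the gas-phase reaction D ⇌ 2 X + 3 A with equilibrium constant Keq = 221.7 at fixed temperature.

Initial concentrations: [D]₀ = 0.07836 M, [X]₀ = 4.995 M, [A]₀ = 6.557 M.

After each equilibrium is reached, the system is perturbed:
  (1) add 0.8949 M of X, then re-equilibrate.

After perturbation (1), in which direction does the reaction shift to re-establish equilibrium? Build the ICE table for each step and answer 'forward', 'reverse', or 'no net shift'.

Direction: reverse

Q₀ = 8.9762e+04 vs Keq = 221.7 ⇒ Q>K, reverse
Step 1:
                   D          X          A
  I          0.07836      4.995      6.557
  C            1.106     -2.213     -3.319
  E            1.185      2.782      3.238
  solve Keq expr → x = -1.106; check Q = 221.7
Then add 0.8949 M of X.
Step 2:
                   D          X          A
  I            1.185      3.677      3.238
  C           0.1146    -0.2292    -0.3438
  E            1.299      3.448      2.894
  solve Keq expr → x = -0.1146; check Q = 221.7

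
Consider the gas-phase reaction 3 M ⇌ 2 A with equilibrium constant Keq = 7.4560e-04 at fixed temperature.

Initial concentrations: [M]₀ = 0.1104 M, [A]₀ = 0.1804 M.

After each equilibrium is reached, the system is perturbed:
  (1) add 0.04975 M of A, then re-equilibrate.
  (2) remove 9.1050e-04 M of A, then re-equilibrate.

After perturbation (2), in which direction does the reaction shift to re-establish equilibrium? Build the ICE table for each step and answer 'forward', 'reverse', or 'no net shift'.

Direction: forward

Q₀ = 24.19 vs Keq = 7.4560e-04 ⇒ Q>K, reverse
Step 1:
                  M         A
  init       0.1104    0.1804
  Δ          0.2613   -0.1742
  eq         0.3717  0.006188
  solve Keq expr → x = -0.08711; check Q = 7.4560e-04
Then add 0.04975 M of A.
Step 2:
                  M         A
  init       0.3717   0.05594
  Δ         0.07181  -0.04787
  eq         0.4435  0.008066
  solve Keq expr → x = -0.02394; check Q = 7.4560e-04
Then remove 9.1050e-04 M of A.
Step 3:
                  M         A
  init       0.4435  0.007155
  Δ       -0.001312 8.7474e-04
  eq         0.4422   0.00803
  solve Keq expr → x = 4.3737e-04; check Q = 7.4560e-04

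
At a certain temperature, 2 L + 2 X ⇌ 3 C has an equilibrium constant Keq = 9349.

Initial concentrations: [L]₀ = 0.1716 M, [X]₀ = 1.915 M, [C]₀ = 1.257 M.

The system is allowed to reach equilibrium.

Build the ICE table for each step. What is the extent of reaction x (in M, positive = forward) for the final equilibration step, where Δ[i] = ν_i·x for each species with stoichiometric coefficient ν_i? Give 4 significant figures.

x = 0.08039 M

Q₀ = 18.39 vs Keq = 9349 ⇒ Q<K, forward
Step 1:
                  L         X         C
  Initial    0.1716     1.915     1.257
  Change    -0.1608   -0.1608    0.2412
  Equil     0.01081     1.754     1.498
  solve Keq expr → x = 0.08039; check Q = 9349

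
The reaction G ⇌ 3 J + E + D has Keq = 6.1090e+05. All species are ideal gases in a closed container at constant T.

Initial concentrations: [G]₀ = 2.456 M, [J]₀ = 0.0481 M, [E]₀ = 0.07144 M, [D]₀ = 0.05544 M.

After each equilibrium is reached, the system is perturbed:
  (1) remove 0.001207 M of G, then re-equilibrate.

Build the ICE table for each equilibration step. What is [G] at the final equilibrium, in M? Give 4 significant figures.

[G]_eq = 0.004192 M

Q₀ = 1.7946e-07 vs Keq = 6.1090e+05 ⇒ Q<K, forward
Step 1:
                  G         J         E         D
  I           2.456    0.0481   0.07144   0.05544
  C          -2.452     7.355     2.452     2.452
  E        0.004202     7.403     2.523     2.507
  solve Keq expr → x = 2.452; check Q = 6.1090e+05
Then remove 0.001207 M of G.
Step 2:
                  G         J         E         D
  I        0.002995     7.403     2.523     2.507
  C        0.001197 -0.003591 -0.001197 -0.001197
  E        0.004192       7.4     2.522     2.506
  solve Keq expr → x = -0.001197; check Q = 6.1090e+05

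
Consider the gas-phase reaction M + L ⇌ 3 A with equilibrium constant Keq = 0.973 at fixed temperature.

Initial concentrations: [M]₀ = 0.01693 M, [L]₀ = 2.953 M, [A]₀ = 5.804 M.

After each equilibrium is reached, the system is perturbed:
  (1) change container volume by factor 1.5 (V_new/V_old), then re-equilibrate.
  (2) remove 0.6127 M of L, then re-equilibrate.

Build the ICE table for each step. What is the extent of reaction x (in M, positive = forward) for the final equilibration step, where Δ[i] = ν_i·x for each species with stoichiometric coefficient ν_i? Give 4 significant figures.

Q₀ = 3911 vs Keq = 0.973 ⇒ Q>K, reverse
Step 1:
                  M         L         A
  I         0.01693     2.953     5.804
  C            1.34      1.34    -4.021
  E           1.357     4.293     1.783
  solve Keq expr → x = -1.34; check Q = 0.973
Then change container volume by factor 1.5 (V_new/V_old).
Step 2:
                  M         L         A
  I          0.9048     2.862     1.189
  C        -0.04692  -0.04692    0.1407
  E          0.8579     2.815      1.33
  solve Keq expr → x = 0.04692; check Q = 0.973
Then remove 0.6127 M of L.
Step 3:
                  M         L         A
  I          0.8579     2.203      1.33
  C         0.02855   0.02855  -0.08566
  E          0.8865     2.231     1.244
  solve Keq expr → x = -0.02855; check Q = 0.973

x = -0.02855 M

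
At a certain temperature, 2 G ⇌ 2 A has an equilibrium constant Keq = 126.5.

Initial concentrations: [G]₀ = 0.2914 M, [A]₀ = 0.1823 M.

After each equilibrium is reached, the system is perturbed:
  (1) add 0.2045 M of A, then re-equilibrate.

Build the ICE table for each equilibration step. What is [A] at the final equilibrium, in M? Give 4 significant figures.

Q₀ = 0.3914 vs Keq = 126.5 ⇒ Q<K, forward
Step 1:
                  G         A
  init       0.2914    0.1823
  Δ         -0.2527    0.2527
  eq        0.03868     0.435
  solve Keq expr → x = 0.1264; check Q = 126.5
Then add 0.2045 M of A.
Step 2:
                  G         A
  init      0.03868    0.6395
  Δ          0.0167   -0.0167
  eq        0.05538    0.6228
  solve Keq expr → x = -0.008349; check Q = 126.5

[A]_eq = 0.6228 M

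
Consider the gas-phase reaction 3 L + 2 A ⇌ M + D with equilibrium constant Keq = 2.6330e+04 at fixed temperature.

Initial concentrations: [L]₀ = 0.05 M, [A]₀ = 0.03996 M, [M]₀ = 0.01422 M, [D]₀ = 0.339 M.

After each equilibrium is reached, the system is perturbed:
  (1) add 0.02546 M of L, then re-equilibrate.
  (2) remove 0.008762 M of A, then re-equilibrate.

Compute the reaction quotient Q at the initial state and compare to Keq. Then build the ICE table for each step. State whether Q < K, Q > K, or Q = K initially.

Q₀ = 2.4151e+04; Q < K (proceeds forward)

Q₀ = 2.4151e+04 vs Keq = 2.6330e+04 ⇒ Q<K, forward
Step 1:
                    L           A           M           D
  init           0.05     0.03996     0.01422       0.339
  Δ       -7.3051e-04 -4.8701e-04  2.4350e-04  2.4350e-04
  eq          0.04927     0.03947     0.01446      0.3392
  solve Keq expr → x = 2.4350e-04; check Q = 2.6330e+04
Then add 0.02546 M of L.
Step 2:
                    L           A           M           D
  init        0.07473     0.03947     0.01446      0.3392
  Δ          -0.01214   -0.008096    0.004048    0.004048
  eq          0.06259     0.03138     0.01851      0.3433
  solve Keq expr → x = 0.004048; check Q = 2.6330e+04
Then remove 0.008762 M of A.
Step 3:
                    L           A           M           D
  init        0.06259     0.02262     0.01851      0.3433
  Δ          0.005432    0.003621   -0.001811   -0.001811
  eq          0.06802     0.02624      0.0167      0.3415
  solve Keq expr → x = -0.001811; check Q = 2.6330e+04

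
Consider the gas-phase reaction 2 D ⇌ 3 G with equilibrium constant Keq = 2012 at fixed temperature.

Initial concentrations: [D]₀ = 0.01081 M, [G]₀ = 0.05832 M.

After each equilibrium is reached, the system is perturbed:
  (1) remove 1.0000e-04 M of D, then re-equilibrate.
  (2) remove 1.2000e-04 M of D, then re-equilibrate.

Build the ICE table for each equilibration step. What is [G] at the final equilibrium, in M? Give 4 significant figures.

Q₀ = 1.697 vs Keq = 2012 ⇒ Q<K, forward
Step 1:
                   D          G
  I          0.01081    0.05832
  C         -0.01036    0.01554
  E       4.4754e-04    0.07386
  solve Keq expr → x = 0.005181; check Q = 2012
Then remove 1.0000e-04 M of D.
Step 2:
                   D          G
  I       3.4754e-04    0.07386
  C       9.8656e-05 -1.4798e-04
  E       4.4620e-04    0.07372
  solve Keq expr → x = -4.9328e-05; check Q = 2012
Then remove 1.2000e-04 M of D.
Step 3:
                   D          G
  I       3.2620e-04    0.07372
  C       1.1839e-04 -1.7758e-04
  E       4.4459e-04    0.07354
  solve Keq expr → x = -5.9194e-05; check Q = 2012

[G]_eq = 0.07354 M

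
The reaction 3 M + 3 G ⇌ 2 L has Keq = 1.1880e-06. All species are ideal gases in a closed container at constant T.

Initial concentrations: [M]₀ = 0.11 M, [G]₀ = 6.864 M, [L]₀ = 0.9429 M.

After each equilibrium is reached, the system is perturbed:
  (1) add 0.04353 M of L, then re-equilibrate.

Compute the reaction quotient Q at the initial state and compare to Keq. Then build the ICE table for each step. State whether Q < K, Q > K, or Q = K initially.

Q₀ = 2.065 vs Keq = 1.1880e-06 ⇒ Q>K, reverse
Step 1:
                   M          G          L
  I             0.11      6.864     0.9429
  C            1.347      1.347    -0.8978
  E            1.457      8.211    0.04509
  solve Keq expr → x = -0.4489; check Q = 1.1880e-06
Then add 0.04353 M of L.
Step 2:
                   M          G          L
  I            1.457      8.211    0.08862
  C          0.06026    0.06026   -0.04018
  E            1.517      8.271    0.04844
  solve Keq expr → x = -0.02009; check Q = 1.1880e-06

Q₀ = 2.065; Q > K (proceeds reverse)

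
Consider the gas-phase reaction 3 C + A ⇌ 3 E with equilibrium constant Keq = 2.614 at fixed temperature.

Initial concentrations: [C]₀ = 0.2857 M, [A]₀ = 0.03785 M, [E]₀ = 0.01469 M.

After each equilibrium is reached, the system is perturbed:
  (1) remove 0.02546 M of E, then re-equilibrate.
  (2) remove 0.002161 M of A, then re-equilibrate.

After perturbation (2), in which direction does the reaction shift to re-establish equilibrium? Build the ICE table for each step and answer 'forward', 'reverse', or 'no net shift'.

Direction: reverse

Q₀ = 0.003591 vs Keq = 2.614 ⇒ Q<K, forward
Step 1:
                   C          A          E
  Initial     0.2857    0.03785    0.01469
  Change    -0.06351   -0.02117    0.06351
  Equil       0.2222    0.01668     0.0782
  solve Keq expr → x = 0.02117; check Q = 2.614
Then remove 0.02546 M of E.
Step 2:
                   C          A          E
  Initial     0.2222    0.01668    0.05274
  Change    -0.01345  -0.004483    0.01345
  Equil       0.2087     0.0122    0.06619
  solve Keq expr → x = 0.004483; check Q = 2.614
Then remove 0.002161 M of A.
Step 3:
                   C          A          E
  Initial     0.2087    0.01004    0.06619
  Change    0.002109 7.0303e-04  -0.002109
  Equil       0.2108    0.01074    0.06408
  solve Keq expr → x = -7.0303e-04; check Q = 2.614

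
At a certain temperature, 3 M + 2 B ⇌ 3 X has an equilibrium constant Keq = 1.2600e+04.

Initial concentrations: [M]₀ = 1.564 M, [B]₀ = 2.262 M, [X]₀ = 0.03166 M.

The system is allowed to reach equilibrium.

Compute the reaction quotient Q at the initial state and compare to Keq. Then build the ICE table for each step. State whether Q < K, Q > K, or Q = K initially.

Q₀ = 1.6212e-06; Q < K (proceeds forward)

Q₀ = 1.6212e-06 vs Keq = 1.2600e+04 ⇒ Q<K, forward
Step 1:
                    M           B           X
  Initial       1.564       2.262     0.03166
  Change       -1.507      -1.005       1.507
  Equil       0.05677       1.257       1.539
  solve Keq expr → x = 0.5024; check Q = 1.2600e+04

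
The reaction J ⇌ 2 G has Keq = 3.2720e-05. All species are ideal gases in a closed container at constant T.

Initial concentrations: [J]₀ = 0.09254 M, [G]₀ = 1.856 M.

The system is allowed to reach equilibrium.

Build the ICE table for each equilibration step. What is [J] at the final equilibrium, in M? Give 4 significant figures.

[J]_eq = 1.018 M

Q₀ = 37.22 vs Keq = 3.2720e-05 ⇒ Q>K, reverse
Step 1:
                  J         G
  Initial   0.09254     1.856
  Change     0.9251     -1.85
  Equil       1.018   0.00577
  solve Keq expr → x = -0.9251; check Q = 3.2720e-05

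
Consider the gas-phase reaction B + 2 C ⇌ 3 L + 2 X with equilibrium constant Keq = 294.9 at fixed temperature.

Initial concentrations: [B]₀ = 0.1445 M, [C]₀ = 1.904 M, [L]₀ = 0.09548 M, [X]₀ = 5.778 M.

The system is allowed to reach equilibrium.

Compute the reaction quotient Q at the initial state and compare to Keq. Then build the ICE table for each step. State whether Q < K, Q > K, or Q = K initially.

Q₀ = 0.05547 vs Keq = 294.9 ⇒ Q<K, forward
Step 1:
                    B           C           L           X
  Initial      0.1445       1.904     0.09548       5.778
  Change      -0.1383     -0.2765      0.4148      0.2765
  Equil      0.006235       1.627      0.5103       6.055
  solve Keq expr → x = 0.1383; check Q = 294.9

Q₀ = 0.05547; Q < K (proceeds forward)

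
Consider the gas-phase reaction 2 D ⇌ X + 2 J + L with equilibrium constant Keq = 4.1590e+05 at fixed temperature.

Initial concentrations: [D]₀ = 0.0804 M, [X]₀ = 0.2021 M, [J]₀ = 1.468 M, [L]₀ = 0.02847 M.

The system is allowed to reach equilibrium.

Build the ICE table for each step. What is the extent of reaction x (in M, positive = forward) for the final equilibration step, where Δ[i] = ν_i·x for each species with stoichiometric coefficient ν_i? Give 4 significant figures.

Q₀ = 1.918 vs Keq = 4.1590e+05 ⇒ Q<K, forward
Step 1:
                    D           X           J           L
  init         0.0804      0.2021       1.468     0.02847
  Δ          -0.08009     0.04005     0.08009     0.04005
  eq       3.0920e-04      0.2421       1.548     0.06852
  solve Keq expr → x = 0.04005; check Q = 4.1590e+05

x = 0.04005 M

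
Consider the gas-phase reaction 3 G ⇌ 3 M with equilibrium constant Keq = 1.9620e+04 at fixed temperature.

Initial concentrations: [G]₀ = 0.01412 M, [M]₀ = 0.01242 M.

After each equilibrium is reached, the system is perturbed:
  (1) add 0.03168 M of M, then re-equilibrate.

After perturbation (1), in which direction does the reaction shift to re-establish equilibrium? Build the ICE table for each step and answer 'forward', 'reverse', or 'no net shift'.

Direction: reverse

Q₀ = 0.6806 vs Keq = 1.9620e+04 ⇒ Q<K, forward
Step 1:
                    G           M
  Initial     0.01412     0.01242
  Change     -0.01317     0.01317
  Equil    9.4883e-04     0.02559
  solve Keq expr → x = 0.00439; check Q = 1.9620e+04
Then add 0.03168 M of M.
Step 2:
                    G           M
  Initial  9.4883e-04     0.05727
  Change     0.001133   -0.001133
  Equil      0.002081     0.05614
  solve Keq expr → x = -3.7753e-04; check Q = 1.9620e+04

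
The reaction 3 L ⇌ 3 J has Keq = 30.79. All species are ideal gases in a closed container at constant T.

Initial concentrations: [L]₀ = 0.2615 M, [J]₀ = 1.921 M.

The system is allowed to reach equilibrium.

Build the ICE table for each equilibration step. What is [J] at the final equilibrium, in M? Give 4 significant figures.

Q₀ = 396.4 vs Keq = 30.79 ⇒ Q>K, reverse
Step 1:
                    L           J
  I            0.2615       1.921
  C            0.2664     -0.2664
  E            0.5279       1.655
  solve Keq expr → x = -0.0888; check Q = 30.79

[J]_eq = 1.655 M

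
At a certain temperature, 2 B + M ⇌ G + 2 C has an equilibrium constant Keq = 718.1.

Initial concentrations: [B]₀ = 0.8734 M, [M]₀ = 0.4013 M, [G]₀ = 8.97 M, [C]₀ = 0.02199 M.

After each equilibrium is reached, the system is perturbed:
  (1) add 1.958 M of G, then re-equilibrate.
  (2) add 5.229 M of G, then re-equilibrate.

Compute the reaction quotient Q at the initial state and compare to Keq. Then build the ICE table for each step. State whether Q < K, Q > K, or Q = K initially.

Q₀ = 0.01417 vs Keq = 718.1 ⇒ Q<K, forward
Step 1:
                    B           M           G           C
  init         0.8734      0.4013        8.97     0.02199
  Δ           -0.6257     -0.3129      0.3129      0.6257
  eq           0.2477     0.08843       9.283      0.6477
  solve Keq expr → x = 0.3129; check Q = 718.1
Then add 1.958 M of G.
Step 2:
                    B           M           G           C
  init         0.2477     0.08843       11.24      0.6477
  Δ           0.01158    0.005789   -0.005789    -0.01158
  eq           0.2592     0.09422       11.24      0.6362
  solve Keq expr → x = -0.005789; check Q = 718.1
Then add 5.229 M of G.
Step 3:
                    B           M           G           C
  init         0.2592     0.09422       16.46      0.6362
  Δ            0.0245     0.01225    -0.01225     -0.0245
  eq           0.2837      0.1065       16.45      0.6117
  solve Keq expr → x = -0.01225; check Q = 718.1

Q₀ = 0.01417; Q < K (proceeds forward)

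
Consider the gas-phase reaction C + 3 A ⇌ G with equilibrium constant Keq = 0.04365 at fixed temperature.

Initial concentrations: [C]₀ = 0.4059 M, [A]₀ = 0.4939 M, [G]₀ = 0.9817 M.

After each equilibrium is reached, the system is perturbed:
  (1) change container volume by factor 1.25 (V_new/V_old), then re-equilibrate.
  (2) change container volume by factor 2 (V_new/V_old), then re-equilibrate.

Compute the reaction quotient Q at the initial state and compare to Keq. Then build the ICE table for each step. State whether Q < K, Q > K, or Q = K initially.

Q₀ = 20.07; Q > K (proceeds reverse)

Q₀ = 20.07 vs Keq = 0.04365 ⇒ Q>K, reverse
Step 1:
                    C           A           G
  init         0.4059      0.4939      0.9817
  Δ            0.5565       1.669     -0.5565
  eq           0.9624       2.163      0.4252
  solve Keq expr → x = -0.5565; check Q = 0.04365
Then change container volume by factor 1.25 (V_new/V_old).
Step 2:
                    C           A           G
  init         0.7699       1.731      0.3402
  Δ           0.07089      0.2127    -0.07089
  eq           0.8408       1.943      0.2693
  solve Keq expr → x = -0.07089; check Q = 0.04365
Then change container volume by factor 2 (V_new/V_old).
Step 3:
                    C           A           G
  init         0.4204      0.9716      0.1347
  Δ           0.09144      0.2743    -0.09144
  eq           0.5118       1.246     0.04321
  solve Keq expr → x = -0.09144; check Q = 0.04365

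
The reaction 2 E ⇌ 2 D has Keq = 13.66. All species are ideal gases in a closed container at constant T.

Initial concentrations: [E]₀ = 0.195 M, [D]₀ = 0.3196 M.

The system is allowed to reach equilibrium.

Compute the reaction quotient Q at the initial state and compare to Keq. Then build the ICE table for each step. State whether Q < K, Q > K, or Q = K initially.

Q₀ = 2.686; Q < K (proceeds forward)

Q₀ = 2.686 vs Keq = 13.66 ⇒ Q<K, forward
Step 1:
                   E          D
  Initial      0.195     0.3196
  Change    -0.08542    0.08542
  Equil       0.1096      0.405
  solve Keq expr → x = 0.04271; check Q = 13.66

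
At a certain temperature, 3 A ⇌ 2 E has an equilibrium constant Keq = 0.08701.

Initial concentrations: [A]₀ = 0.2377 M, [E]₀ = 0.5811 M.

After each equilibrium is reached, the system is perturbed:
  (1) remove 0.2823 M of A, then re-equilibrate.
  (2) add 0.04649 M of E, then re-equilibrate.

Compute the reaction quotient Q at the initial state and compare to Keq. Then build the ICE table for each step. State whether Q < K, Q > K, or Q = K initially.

Q₀ = 25.14 vs Keq = 0.08701 ⇒ Q>K, reverse
Step 1:
                  A         E
  init       0.2377    0.5811
  Δ          0.5577   -0.3718
  eq         0.7954    0.2093
  solve Keq expr → x = -0.1859; check Q = 0.08701
Then remove 0.2823 M of A.
Step 2:
                  A         E
  init       0.5131    0.2093
  Δ           0.101  -0.06731
  eq         0.6141     0.142
  solve Keq expr → x = -0.03366; check Q = 0.08701
Then add 0.04649 M of E.
Step 3:
                  A         E
  init       0.6141    0.1884
  Δ         0.04559  -0.03039
  eq         0.6597    0.1581
  solve Keq expr → x = -0.0152; check Q = 0.08701

Q₀ = 25.14; Q > K (proceeds reverse)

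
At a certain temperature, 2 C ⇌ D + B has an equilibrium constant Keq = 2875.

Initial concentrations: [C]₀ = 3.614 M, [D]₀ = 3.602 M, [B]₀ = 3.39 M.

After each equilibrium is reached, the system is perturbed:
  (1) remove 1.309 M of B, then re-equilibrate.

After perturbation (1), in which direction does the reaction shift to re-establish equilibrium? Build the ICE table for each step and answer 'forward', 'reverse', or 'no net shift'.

Q₀ = 0.9349 vs Keq = 2875 ⇒ Q<K, forward
Step 1:
                  C         D         B
  Initial     3.614     3.602      3.39
  Change     -3.516     1.758     1.758
  Equil     0.09797      5.36     5.148
  solve Keq expr → x = 1.758; check Q = 2875
Then remove 1.309 M of B.
Step 2:
                  C         D         B
  Initial   0.09797      5.36     3.839
  Change   -0.01324  0.006621  0.006621
  Equil     0.08473     5.367     3.846
  solve Keq expr → x = 0.006621; check Q = 2875

Direction: forward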